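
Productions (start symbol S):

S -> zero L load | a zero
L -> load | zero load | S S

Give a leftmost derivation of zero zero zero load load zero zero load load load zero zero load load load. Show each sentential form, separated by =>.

S => zero L load => zero S S load => zero zero L load S load => zero zero S S load S load => zero zero zero L load S load S load => zero zero zero load load S load S load => zero zero zero load load zero L load load S load => zero zero zero load load zero zero load load load S load => zero zero zero load load zero zero load load load zero L load load => zero zero zero load load zero zero load load load zero zero load load load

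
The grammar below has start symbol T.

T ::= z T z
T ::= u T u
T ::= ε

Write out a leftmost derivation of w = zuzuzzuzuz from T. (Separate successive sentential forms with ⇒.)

T ⇒ zTz ⇒ zuTuz ⇒ zuzTzuz ⇒ zuzuTuzuz ⇒ zuzuzTzuzuz ⇒ zuzuzzuzuz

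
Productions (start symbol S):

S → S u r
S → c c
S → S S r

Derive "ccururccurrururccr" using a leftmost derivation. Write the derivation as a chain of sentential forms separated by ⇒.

S ⇒ SSr ⇒ SurSr ⇒ SururSr ⇒ SSrururSr ⇒ SurSrururSr ⇒ SururSrururSr ⇒ ccururSrururSr ⇒ ccururSurrururSr ⇒ ccururccurrururSr ⇒ ccururccurrururccr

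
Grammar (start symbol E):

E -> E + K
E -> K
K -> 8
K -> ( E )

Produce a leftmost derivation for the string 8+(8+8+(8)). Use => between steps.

E => E+K   [E -> E + K]
E+K => K+K   [E -> K]
K+K => 8+K   [K -> 8]
8+K => 8+(E)   [K -> ( E )]
8+(E) => 8+(E+K)   [E -> E + K]
8+(E+K) => 8+(E+K+K)   [E -> E + K]
8+(E+K+K) => 8+(K+K+K)   [E -> K]
8+(K+K+K) => 8+(8+K+K)   [K -> 8]
8+(8+K+K) => 8+(8+8+K)   [K -> 8]
8+(8+8+K) => 8+(8+8+(E))   [K -> ( E )]
8+(8+8+(E)) => 8+(8+8+(K))   [E -> K]
8+(8+8+(K)) => 8+(8+8+(8))   [K -> 8]

E => E+K => K+K => 8+K => 8+(E) => 8+(E+K) => 8+(E+K+K) => 8+(K+K+K) => 8+(8+K+K) => 8+(8+8+K) => 8+(8+8+(E)) => 8+(8+8+(K)) => 8+(8+8+(8))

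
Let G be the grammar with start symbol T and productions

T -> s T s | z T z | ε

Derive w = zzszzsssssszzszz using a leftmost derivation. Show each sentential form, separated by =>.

T => zTz   [T -> z T z]
zTz => zzTzz   [T -> z T z]
zzTzz => zzsTszz   [T -> s T s]
zzsTszz => zzszTzszz   [T -> z T z]
zzszTzszz => zzszzTzzszz   [T -> z T z]
zzszzTzzszz => zzszzsTszzszz   [T -> s T s]
zzszzsTszzszz => zzszzssTsszzszz   [T -> s T s]
zzszzssTsszzszz => zzszzsssTssszzszz   [T -> s T s]
zzszzsssTssszzszz => zzszzsssssszzszz   [T -> ε]

T => zTz => zzTzz => zzsTszz => zzszTzszz => zzszzTzzszz => zzszzsTszzszz => zzszzssTsszzszz => zzszzsssTssszzszz => zzszzsssssszzszz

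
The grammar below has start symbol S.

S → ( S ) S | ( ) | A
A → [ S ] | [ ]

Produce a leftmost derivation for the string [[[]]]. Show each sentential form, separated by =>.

S => A   [S → A]
A => [S]   [A → [ S ]]
[S] => [A]   [S → A]
[A] => [[S]]   [A → [ S ]]
[[S]] => [[A]]   [S → A]
[[A]] => [[[]]]   [A → [ ]]

S => A => [S] => [A] => [[S]] => [[A]] => [[[]]]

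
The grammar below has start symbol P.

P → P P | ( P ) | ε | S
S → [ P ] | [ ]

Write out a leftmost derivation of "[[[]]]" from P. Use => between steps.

P => S   [P → S]
S => [P]   [S → [ P ]]
[P] => [S]   [P → S]
[S] => [[P]]   [S → [ P ]]
[[P]] => [[S]]   [P → S]
[[S]] => [[[]]]   [S → [ ]]

P => S => [P] => [S] => [[P]] => [[S]] => [[[]]]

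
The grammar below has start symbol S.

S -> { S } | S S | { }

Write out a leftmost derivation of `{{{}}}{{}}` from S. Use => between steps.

S => SS   [S -> S S]
SS => {S}S   [S -> { S }]
{S}S => {{S}}S   [S -> { S }]
{{S}}S => {{{}}}S   [S -> { }]
{{{}}}S => {{{}}}{S}   [S -> { S }]
{{{}}}{S} => {{{}}}{{}}   [S -> { }]

S => SS => {S}S => {{S}}S => {{{}}}S => {{{}}}{S} => {{{}}}{{}}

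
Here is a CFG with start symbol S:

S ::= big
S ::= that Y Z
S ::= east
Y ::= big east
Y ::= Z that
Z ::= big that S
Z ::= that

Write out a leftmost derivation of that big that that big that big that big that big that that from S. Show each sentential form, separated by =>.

S => that Y Z   [S ::= that Y Z]
that Y Z => that Z that Z   [Y ::= Z that]
that Z that Z => that big that S that Z   [Z ::= big that S]
that big that S that Z => that big that that Y Z that Z   [S ::= that Y Z]
that big that that Y Z that Z => that big that that Z that Z that Z   [Y ::= Z that]
that big that that Z that Z that Z => that big that that big that S that Z that Z   [Z ::= big that S]
that big that that big that S that Z that Z => that big that that big that big that Z that Z   [S ::= big]
that big that that big that big that Z that Z => that big that that big that big that big that S that Z   [Z ::= big that S]
that big that that big that big that big that S that Z => that big that that big that big that big that big that Z   [S ::= big]
that big that that big that big that big that big that Z => that big that that big that big that big that big that that   [Z ::= that]

S => that Y Z => that Z that Z => that big that S that Z => that big that that Y Z that Z => that big that that Z that Z that Z => that big that that big that S that Z that Z => that big that that big that big that Z that Z => that big that that big that big that big that S that Z => that big that that big that big that big that big that Z => that big that that big that big that big that big that that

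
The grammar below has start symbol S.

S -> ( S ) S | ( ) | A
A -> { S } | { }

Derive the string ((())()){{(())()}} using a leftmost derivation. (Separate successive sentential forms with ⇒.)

S ⇒ (S)S ⇒ ((S)S)S ⇒ ((())S)S ⇒ ((())())S ⇒ ((())())A ⇒ ((())()){S} ⇒ ((())()){A} ⇒ ((())()){{S}} ⇒ ((())()){{(S)S}} ⇒ ((())()){{(())S}} ⇒ ((())()){{(())()}}

S ⇒ (S)S   [S -> ( S ) S]
(S)S ⇒ ((S)S)S   [S -> ( S ) S]
((S)S)S ⇒ ((())S)S   [S -> ( )]
((())S)S ⇒ ((())())S   [S -> ( )]
((())())S ⇒ ((())())A   [S -> A]
((())())A ⇒ ((())()){S}   [A -> { S }]
((())()){S} ⇒ ((())()){A}   [S -> A]
((())()){A} ⇒ ((())()){{S}}   [A -> { S }]
((())()){{S}} ⇒ ((())()){{(S)S}}   [S -> ( S ) S]
((())()){{(S)S}} ⇒ ((())()){{(())S}}   [S -> ( )]
((())()){{(())S}} ⇒ ((())()){{(())()}}   [S -> ( )]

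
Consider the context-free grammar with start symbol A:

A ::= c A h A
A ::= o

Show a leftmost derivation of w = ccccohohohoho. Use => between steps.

A => cAhA   [A ::= c A h A]
cAhA => ccAhAhA   [A ::= c A h A]
ccAhAhA => cccAhAhAhA   [A ::= c A h A]
cccAhAhAhA => ccccAhAhAhAhA   [A ::= c A h A]
ccccAhAhAhAhA => ccccohAhAhAhA   [A ::= o]
ccccohAhAhAhA => ccccohohAhAhA   [A ::= o]
ccccohohAhAhA => ccccohohohAhA   [A ::= o]
ccccohohohAhA => ccccohohohohA   [A ::= o]
ccccohohohohA => ccccohohohoho   [A ::= o]

A=>cAhA=>ccAhAhA=>cccAhAhAhA=>ccccAhAhAhAhA=>ccccohAhAhAhA=>ccccohohAhAhA=>ccccohohohAhA=>ccccohohohohA=>ccccohohohoho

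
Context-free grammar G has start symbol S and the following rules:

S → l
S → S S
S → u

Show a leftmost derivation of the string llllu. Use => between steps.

S=>SS=>SSS=>lSS=>llS=>llSS=>lllS=>lllSS=>llllS=>llllu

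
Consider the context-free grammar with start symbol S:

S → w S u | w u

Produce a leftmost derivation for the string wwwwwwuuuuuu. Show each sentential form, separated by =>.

S => wSu => wwSuu => wwwSuuu => wwwwSuuuu => wwwwwSuuuuu => wwwwwwuuuuuu

S => wSu   [S → w S u]
wSu => wwSuu   [S → w S u]
wwSuu => wwwSuuu   [S → w S u]
wwwSuuu => wwwwSuuuu   [S → w S u]
wwwwSuuuu => wwwwwSuuuuu   [S → w S u]
wwwwwSuuuuu => wwwwwwuuuuuu   [S → w u]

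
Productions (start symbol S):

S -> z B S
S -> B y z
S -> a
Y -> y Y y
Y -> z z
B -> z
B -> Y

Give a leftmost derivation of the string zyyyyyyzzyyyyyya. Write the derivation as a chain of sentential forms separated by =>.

S => zBS => zYS => zyYyS => zyyYyyS => zyyyYyyyS => zyyyyYyyyyS => zyyyyyYyyyyyS => zyyyyyyYyyyyyyS => zyyyyyyzzyyyyyyS => zyyyyyyzzyyyyyya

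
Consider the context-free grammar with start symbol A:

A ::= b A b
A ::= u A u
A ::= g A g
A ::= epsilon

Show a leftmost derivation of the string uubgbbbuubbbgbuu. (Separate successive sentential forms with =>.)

A => uAu   [A ::= u A u]
uAu => uuAuu   [A ::= u A u]
uuAuu => uubAbuu   [A ::= b A b]
uubAbuu => uubgAgbuu   [A ::= g A g]
uubgAgbuu => uubgbAbgbuu   [A ::= b A b]
uubgbAbgbuu => uubgbbAbbgbuu   [A ::= b A b]
uubgbbAbbgbuu => uubgbbbAbbbgbuu   [A ::= b A b]
uubgbbbAbbbgbuu => uubgbbbuAubbbgbuu   [A ::= u A u]
uubgbbbuAubbbgbuu => uubgbbbuubbbgbuu   [A ::= epsilon]

A => uAu => uuAuu => uubAbuu => uubgAgbuu => uubgbAbgbuu => uubgbbAbbgbuu => uubgbbbAbbbgbuu => uubgbbbuAubbbgbuu => uubgbbbuubbbgbuu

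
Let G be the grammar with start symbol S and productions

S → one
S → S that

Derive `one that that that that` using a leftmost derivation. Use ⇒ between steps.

S ⇒ S that ⇒ S that that ⇒ S that that that ⇒ S that that that that ⇒ one that that that that

S ⇒ S that   [S → S that]
S that ⇒ S that that   [S → S that]
S that that ⇒ S that that that   [S → S that]
S that that that ⇒ S that that that that   [S → S that]
S that that that that ⇒ one that that that that   [S → one]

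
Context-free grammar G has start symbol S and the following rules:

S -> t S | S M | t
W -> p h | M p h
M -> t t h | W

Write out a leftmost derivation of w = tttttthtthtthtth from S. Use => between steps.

S => tS   [S -> t S]
tS => tSM   [S -> S M]
tSM => ttSM   [S -> t S]
ttSM => tttSM   [S -> t S]
tttSM => tttSMM   [S -> S M]
tttSMM => tttSMMM   [S -> S M]
tttSMMM => tttSMMMM   [S -> S M]
tttSMMMM => ttttMMMM   [S -> t]
ttttMMMM => tttttthMMM   [M -> t t h]
tttttthMMM => tttttthtthMM   [M -> t t h]
tttttthtthMM => tttttthtthtthM   [M -> t t h]
tttttthtthtthM => tttttthtthtthtth   [M -> t t h]

S=>tS=>tSM=>ttSM=>tttSM=>tttSMM=>tttSMMM=>tttSMMMM=>ttttMMMM=>tttttthMMM=>tttttthtthMM=>tttttthtthtthM=>tttttthtthtthtth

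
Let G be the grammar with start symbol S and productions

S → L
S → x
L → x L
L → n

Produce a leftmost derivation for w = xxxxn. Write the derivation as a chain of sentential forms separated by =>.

S => L   [S → L]
L => xL   [L → x L]
xL => xxL   [L → x L]
xxL => xxxL   [L → x L]
xxxL => xxxxL   [L → x L]
xxxxL => xxxxn   [L → n]

S=>L=>xL=>xxL=>xxxL=>xxxxL=>xxxxn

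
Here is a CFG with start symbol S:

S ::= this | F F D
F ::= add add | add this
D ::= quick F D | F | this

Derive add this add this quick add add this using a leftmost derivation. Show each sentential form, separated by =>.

S => F F D => add this F D => add this add this D => add this add this quick F D => add this add this quick add add D => add this add this quick add add this

S => F F D   [S ::= F F D]
F F D => add this F D   [F ::= add this]
add this F D => add this add this D   [F ::= add this]
add this add this D => add this add this quick F D   [D ::= quick F D]
add this add this quick F D => add this add this quick add add D   [F ::= add add]
add this add this quick add add D => add this add this quick add add this   [D ::= this]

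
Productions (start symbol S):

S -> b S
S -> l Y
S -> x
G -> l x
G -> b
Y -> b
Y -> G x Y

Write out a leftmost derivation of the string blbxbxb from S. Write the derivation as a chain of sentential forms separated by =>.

S => bS => blY => blGxY => blbxY => blbxGxY => blbxbxY => blbxbxb

S => bS   [S -> b S]
bS => blY   [S -> l Y]
blY => blGxY   [Y -> G x Y]
blGxY => blbxY   [G -> b]
blbxY => blbxGxY   [Y -> G x Y]
blbxGxY => blbxbxY   [G -> b]
blbxbxY => blbxbxb   [Y -> b]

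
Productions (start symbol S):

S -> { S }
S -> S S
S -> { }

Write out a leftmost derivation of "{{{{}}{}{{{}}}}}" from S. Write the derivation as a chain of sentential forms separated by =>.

S => {S}   [S -> { S }]
{S} => {{S}}   [S -> { S }]
{{S}} => {{SS}}   [S -> S S]
{{SS}} => {{SSS}}   [S -> S S]
{{SSS}} => {{{S}SS}}   [S -> { S }]
{{{S}SS}} => {{{{}}SS}}   [S -> { }]
{{{{}}SS}} => {{{{}}{}S}}   [S -> { }]
{{{{}}{}S}} => {{{{}}{}{S}}}   [S -> { S }]
{{{{}}{}{S}}} => {{{{}}{}{{S}}}}   [S -> { S }]
{{{{}}{}{{S}}}} => {{{{}}{}{{{}}}}}   [S -> { }]

S => {S} => {{S}} => {{SS}} => {{SSS}} => {{{S}SS}} => {{{{}}SS}} => {{{{}}{}S}} => {{{{}}{}{S}}} => {{{{}}{}{{S}}}} => {{{{}}{}{{{}}}}}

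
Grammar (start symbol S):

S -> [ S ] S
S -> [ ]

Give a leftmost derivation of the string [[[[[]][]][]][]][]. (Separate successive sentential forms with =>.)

S => [S]S   [S -> [ S ] S]
[S]S => [[S]S]S   [S -> [ S ] S]
[[S]S]S => [[[S]S]S]S   [S -> [ S ] S]
[[[S]S]S]S => [[[[S]S]S]S]S   [S -> [ S ] S]
[[[[S]S]S]S]S => [[[[[]]S]S]S]S   [S -> [ ]]
[[[[[]]S]S]S]S => [[[[[]][]]S]S]S   [S -> [ ]]
[[[[[]][]]S]S]S => [[[[[]][]][]]S]S   [S -> [ ]]
[[[[[]][]][]]S]S => [[[[[]][]][]][]]S   [S -> [ ]]
[[[[[]][]][]][]]S => [[[[[]][]][]][]][]   [S -> [ ]]

S=>[S]S=>[[S]S]S=>[[[S]S]S]S=>[[[[S]S]S]S]S=>[[[[[]]S]S]S]S=>[[[[[]][]]S]S]S=>[[[[[]][]][]]S]S=>[[[[[]][]][]][]]S=>[[[[[]][]][]][]][]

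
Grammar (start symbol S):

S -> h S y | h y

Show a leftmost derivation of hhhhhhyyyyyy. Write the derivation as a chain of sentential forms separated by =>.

S=>hSy=>hhSyy=>hhhSyyy=>hhhhSyyyy=>hhhhhSyyyyy=>hhhhhhyyyyyy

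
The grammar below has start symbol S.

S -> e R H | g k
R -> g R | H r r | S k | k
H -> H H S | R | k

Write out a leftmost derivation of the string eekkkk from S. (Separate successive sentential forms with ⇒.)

S ⇒ eRH   [S -> e R H]
eRH ⇒ eSkH   [R -> S k]
eSkH ⇒ eeRHkH   [S -> e R H]
eeRHkH ⇒ eekHkH   [R -> k]
eekHkH ⇒ eekkkH   [H -> k]
eekkkH ⇒ eekkkk   [H -> k]

S ⇒ eRH ⇒ eSkH ⇒ eeRHkH ⇒ eekHkH ⇒ eekkkH ⇒ eekkkk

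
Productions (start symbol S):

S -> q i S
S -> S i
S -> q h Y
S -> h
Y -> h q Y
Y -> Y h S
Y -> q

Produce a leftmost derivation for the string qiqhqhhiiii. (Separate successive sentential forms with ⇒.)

S⇒qiS⇒qiSi⇒qiqhYi⇒qiqhYhSi⇒qiqhqhSi⇒qiqhqhSii⇒qiqhqhSiii⇒qiqhqhSiiii⇒qiqhqhhiiii

S ⇒ qiS   [S -> q i S]
qiS ⇒ qiSi   [S -> S i]
qiSi ⇒ qiqhYi   [S -> q h Y]
qiqhYi ⇒ qiqhYhSi   [Y -> Y h S]
qiqhYhSi ⇒ qiqhqhSi   [Y -> q]
qiqhqhSi ⇒ qiqhqhSii   [S -> S i]
qiqhqhSii ⇒ qiqhqhSiii   [S -> S i]
qiqhqhSiii ⇒ qiqhqhSiiii   [S -> S i]
qiqhqhSiiii ⇒ qiqhqhhiiii   [S -> h]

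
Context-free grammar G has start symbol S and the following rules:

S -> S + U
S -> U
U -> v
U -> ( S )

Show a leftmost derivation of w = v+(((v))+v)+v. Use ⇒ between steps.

S ⇒ S+U   [S -> S + U]
S+U ⇒ S+U+U   [S -> S + U]
S+U+U ⇒ U+U+U   [S -> U]
U+U+U ⇒ v+U+U   [U -> v]
v+U+U ⇒ v+(S)+U   [U -> ( S )]
v+(S)+U ⇒ v+(S+U)+U   [S -> S + U]
v+(S+U)+U ⇒ v+(U+U)+U   [S -> U]
v+(U+U)+U ⇒ v+((S)+U)+U   [U -> ( S )]
v+((S)+U)+U ⇒ v+((U)+U)+U   [S -> U]
v+((U)+U)+U ⇒ v+(((S))+U)+U   [U -> ( S )]
v+(((S))+U)+U ⇒ v+(((U))+U)+U   [S -> U]
v+(((U))+U)+U ⇒ v+(((v))+U)+U   [U -> v]
v+(((v))+U)+U ⇒ v+(((v))+v)+U   [U -> v]
v+(((v))+v)+U ⇒ v+(((v))+v)+v   [U -> v]

S ⇒ S+U ⇒ S+U+U ⇒ U+U+U ⇒ v+U+U ⇒ v+(S)+U ⇒ v+(S+U)+U ⇒ v+(U+U)+U ⇒ v+((S)+U)+U ⇒ v+((U)+U)+U ⇒ v+(((S))+U)+U ⇒ v+(((U))+U)+U ⇒ v+(((v))+U)+U ⇒ v+(((v))+v)+U ⇒ v+(((v))+v)+v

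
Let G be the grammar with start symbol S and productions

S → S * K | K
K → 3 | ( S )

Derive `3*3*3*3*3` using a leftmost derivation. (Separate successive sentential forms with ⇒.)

S ⇒ S*K ⇒ S*K*K ⇒ S*K*K*K ⇒ S*K*K*K*K ⇒ K*K*K*K*K ⇒ 3*K*K*K*K ⇒ 3*3*K*K*K ⇒ 3*3*3*K*K ⇒ 3*3*3*3*K ⇒ 3*3*3*3*3

S ⇒ S*K   [S → S * K]
S*K ⇒ S*K*K   [S → S * K]
S*K*K ⇒ S*K*K*K   [S → S * K]
S*K*K*K ⇒ S*K*K*K*K   [S → S * K]
S*K*K*K*K ⇒ K*K*K*K*K   [S → K]
K*K*K*K*K ⇒ 3*K*K*K*K   [K → 3]
3*K*K*K*K ⇒ 3*3*K*K*K   [K → 3]
3*3*K*K*K ⇒ 3*3*3*K*K   [K → 3]
3*3*3*K*K ⇒ 3*3*3*3*K   [K → 3]
3*3*3*3*K ⇒ 3*3*3*3*3   [K → 3]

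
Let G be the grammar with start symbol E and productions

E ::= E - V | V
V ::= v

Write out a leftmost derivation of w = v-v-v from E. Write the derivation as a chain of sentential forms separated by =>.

E => E-V => E-V-V => V-V-V => v-V-V => v-v-V => v-v-v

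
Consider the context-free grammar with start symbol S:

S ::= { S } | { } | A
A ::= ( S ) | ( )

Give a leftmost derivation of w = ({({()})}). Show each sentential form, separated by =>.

S => A => (S) => ({S}) => ({A}) => ({(S)}) => ({({S})}) => ({({A})}) => ({({()})})

S => A   [S ::= A]
A => (S)   [A ::= ( S )]
(S) => ({S})   [S ::= { S }]
({S}) => ({A})   [S ::= A]
({A}) => ({(S)})   [A ::= ( S )]
({(S)}) => ({({S})})   [S ::= { S }]
({({S})}) => ({({A})})   [S ::= A]
({({A})}) => ({({()})})   [A ::= ( )]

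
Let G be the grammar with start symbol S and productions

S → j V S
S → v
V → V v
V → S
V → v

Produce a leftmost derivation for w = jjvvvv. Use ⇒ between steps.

S⇒jVS⇒jVvS⇒jSvS⇒jjVSvS⇒jjSSvS⇒jjvSvS⇒jjvvvS⇒jjvvvv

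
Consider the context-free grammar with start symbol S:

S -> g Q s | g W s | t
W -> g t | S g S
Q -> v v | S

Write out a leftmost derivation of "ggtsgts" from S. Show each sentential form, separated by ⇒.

S⇒gWs⇒gSgSs⇒ggQsgSs⇒ggSsgSs⇒ggtsgSs⇒ggtsgts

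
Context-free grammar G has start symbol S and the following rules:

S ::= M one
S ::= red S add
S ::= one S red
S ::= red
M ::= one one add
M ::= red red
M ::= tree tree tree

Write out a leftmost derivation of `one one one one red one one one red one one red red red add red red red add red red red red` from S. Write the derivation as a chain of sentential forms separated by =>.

S => one S red => one one S red red => one one one S red red red => one one one one S red red red red => one one one one red S add red red red red => one one one one red one S red add red red red red => one one one one red one one S red red add red red red red => one one one one red one one one S red red red add red red red red => one one one one red one one one red S add red red red add red red red red => one one one one red one one one red one S red add red red red add red red red red => one one one one red one one one red one one S red red add red red red add red red red red => one one one one red one one one red one one red red red add red red red add red red red red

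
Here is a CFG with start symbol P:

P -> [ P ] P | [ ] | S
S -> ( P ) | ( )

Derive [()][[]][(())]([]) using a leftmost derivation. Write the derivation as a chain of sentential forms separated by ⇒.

P⇒[P]P⇒[S]P⇒[()]P⇒[()][P]P⇒[()][[]]P⇒[()][[]][P]P⇒[()][[]][S]P⇒[()][[]][(P)]P⇒[()][[]][(S)]P⇒[()][[]][(())]P⇒[()][[]][(())]S⇒[()][[]][(())](P)⇒[()][[]][(())]([])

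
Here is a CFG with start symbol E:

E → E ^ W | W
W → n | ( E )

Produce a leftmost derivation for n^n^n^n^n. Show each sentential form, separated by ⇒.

E⇒E^W⇒E^W^W⇒E^W^W^W⇒E^W^W^W^W⇒W^W^W^W^W⇒n^W^W^W^W⇒n^n^W^W^W⇒n^n^n^W^W⇒n^n^n^n^W⇒n^n^n^n^n

E ⇒ E^W   [E → E ^ W]
E^W ⇒ E^W^W   [E → E ^ W]
E^W^W ⇒ E^W^W^W   [E → E ^ W]
E^W^W^W ⇒ E^W^W^W^W   [E → E ^ W]
E^W^W^W^W ⇒ W^W^W^W^W   [E → W]
W^W^W^W^W ⇒ n^W^W^W^W   [W → n]
n^W^W^W^W ⇒ n^n^W^W^W   [W → n]
n^n^W^W^W ⇒ n^n^n^W^W   [W → n]
n^n^n^W^W ⇒ n^n^n^n^W   [W → n]
n^n^n^n^W ⇒ n^n^n^n^n   [W → n]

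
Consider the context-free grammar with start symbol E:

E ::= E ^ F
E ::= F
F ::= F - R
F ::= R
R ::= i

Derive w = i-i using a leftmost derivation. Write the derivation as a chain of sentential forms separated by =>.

E=>F=>F-R=>R-R=>i-R=>i-i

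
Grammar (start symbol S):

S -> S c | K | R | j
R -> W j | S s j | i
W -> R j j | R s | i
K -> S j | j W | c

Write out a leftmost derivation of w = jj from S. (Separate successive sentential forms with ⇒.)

S ⇒ K   [S -> K]
K ⇒ Sj   [K -> S j]
Sj ⇒ jj   [S -> j]

S⇒K⇒Sj⇒jj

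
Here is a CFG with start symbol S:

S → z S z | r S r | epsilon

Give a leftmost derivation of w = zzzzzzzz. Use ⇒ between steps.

S ⇒ zSz ⇒ zzSzz ⇒ zzzSzzz ⇒ zzzzSzzzz ⇒ zzzzzzzz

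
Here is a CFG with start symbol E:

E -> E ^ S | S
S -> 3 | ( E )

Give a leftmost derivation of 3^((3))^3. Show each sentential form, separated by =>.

E => E^S   [E -> E ^ S]
E^S => E^S^S   [E -> E ^ S]
E^S^S => S^S^S   [E -> S]
S^S^S => 3^S^S   [S -> 3]
3^S^S => 3^(E)^S   [S -> ( E )]
3^(E)^S => 3^(S)^S   [E -> S]
3^(S)^S => 3^((E))^S   [S -> ( E )]
3^((E))^S => 3^((S))^S   [E -> S]
3^((S))^S => 3^((3))^S   [S -> 3]
3^((3))^S => 3^((3))^3   [S -> 3]

E=>E^S=>E^S^S=>S^S^S=>3^S^S=>3^(E)^S=>3^(S)^S=>3^((E))^S=>3^((S))^S=>3^((3))^S=>3^((3))^3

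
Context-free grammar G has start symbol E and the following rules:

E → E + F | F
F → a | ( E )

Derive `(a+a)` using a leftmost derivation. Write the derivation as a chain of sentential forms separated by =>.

E=>F=>(E)=>(E+F)=>(F+F)=>(a+F)=>(a+a)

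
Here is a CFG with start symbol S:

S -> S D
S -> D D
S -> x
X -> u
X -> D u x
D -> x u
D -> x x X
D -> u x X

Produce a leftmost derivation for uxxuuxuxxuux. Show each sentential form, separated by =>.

S => DD => uxXD => uxDuxD => uxxuuxD => uxxuuxuxX => uxxuuxuxDux => uxxuuxuxxuux

S => DD   [S -> D D]
DD => uxXD   [D -> u x X]
uxXD => uxDuxD   [X -> D u x]
uxDuxD => uxxuuxD   [D -> x u]
uxxuuxD => uxxuuxuxX   [D -> u x X]
uxxuuxuxX => uxxuuxuxDux   [X -> D u x]
uxxuuxuxDux => uxxuuxuxxuux   [D -> x u]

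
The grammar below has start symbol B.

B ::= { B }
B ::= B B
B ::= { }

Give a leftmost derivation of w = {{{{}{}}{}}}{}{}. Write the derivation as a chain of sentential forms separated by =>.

B => BB => BBB => {B}BB => {{B}}BB => {{BB}}BB => {{{B}B}}BB => {{{BB}B}}BB => {{{{}B}B}}BB => {{{{}{}}B}}BB => {{{{}{}}{}}}BB => {{{{}{}}{}}}{}B => {{{{}{}}{}}}{}{}

B => BB   [B ::= B B]
BB => BBB   [B ::= B B]
BBB => {B}BB   [B ::= { B }]
{B}BB => {{B}}BB   [B ::= { B }]
{{B}}BB => {{BB}}BB   [B ::= B B]
{{BB}}BB => {{{B}B}}BB   [B ::= { B }]
{{{B}B}}BB => {{{BB}B}}BB   [B ::= B B]
{{{BB}B}}BB => {{{{}B}B}}BB   [B ::= { }]
{{{{}B}B}}BB => {{{{}{}}B}}BB   [B ::= { }]
{{{{}{}}B}}BB => {{{{}{}}{}}}BB   [B ::= { }]
{{{{}{}}{}}}BB => {{{{}{}}{}}}{}B   [B ::= { }]
{{{{}{}}{}}}{}B => {{{{}{}}{}}}{}{}   [B ::= { }]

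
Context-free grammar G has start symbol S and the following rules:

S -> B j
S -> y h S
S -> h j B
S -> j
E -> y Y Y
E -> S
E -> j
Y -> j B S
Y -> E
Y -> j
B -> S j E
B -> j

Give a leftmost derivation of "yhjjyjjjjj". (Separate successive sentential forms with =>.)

S => yhS => yhBj => yhSjEj => yhjjEj => yhjjyYYj => yhjjyjBSYj => yhjjyjjSYj => yhjjyjjjYj => yhjjyjjjjj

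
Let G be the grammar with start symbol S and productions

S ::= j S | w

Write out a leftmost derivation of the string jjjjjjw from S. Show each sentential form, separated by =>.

S => jS => jjS => jjjS => jjjjS => jjjjjS => jjjjjjS => jjjjjjw

S => jS   [S ::= j S]
jS => jjS   [S ::= j S]
jjS => jjjS   [S ::= j S]
jjjS => jjjjS   [S ::= j S]
jjjjS => jjjjjS   [S ::= j S]
jjjjjS => jjjjjjS   [S ::= j S]
jjjjjjS => jjjjjjw   [S ::= w]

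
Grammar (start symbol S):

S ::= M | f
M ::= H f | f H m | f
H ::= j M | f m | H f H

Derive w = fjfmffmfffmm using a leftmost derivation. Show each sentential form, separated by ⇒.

S ⇒ M ⇒ fHm ⇒ fHfHm ⇒ fjMfHm ⇒ fjHffHm ⇒ fjHfHffHm ⇒ fjfmfHffHm ⇒ fjfmffmffHm ⇒ fjfmffmfffmm

S ⇒ M   [S ::= M]
M ⇒ fHm   [M ::= f H m]
fHm ⇒ fHfHm   [H ::= H f H]
fHfHm ⇒ fjMfHm   [H ::= j M]
fjMfHm ⇒ fjHffHm   [M ::= H f]
fjHffHm ⇒ fjHfHffHm   [H ::= H f H]
fjHfHffHm ⇒ fjfmfHffHm   [H ::= f m]
fjfmfHffHm ⇒ fjfmffmffHm   [H ::= f m]
fjfmffmffHm ⇒ fjfmffmfffmm   [H ::= f m]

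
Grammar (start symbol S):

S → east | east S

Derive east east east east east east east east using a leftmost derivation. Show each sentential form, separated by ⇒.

S ⇒ east S ⇒ east east S ⇒ east east east S ⇒ east east east east S ⇒ east east east east east S ⇒ east east east east east east S ⇒ east east east east east east east S ⇒ east east east east east east east east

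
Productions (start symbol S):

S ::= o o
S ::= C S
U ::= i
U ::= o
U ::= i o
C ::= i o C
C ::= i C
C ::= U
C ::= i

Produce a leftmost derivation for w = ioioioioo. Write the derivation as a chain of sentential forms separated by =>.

S => CS   [S ::= C S]
CS => iS   [C ::= i]
iS => iCS   [S ::= C S]
iCS => iUS   [C ::= U]
iUS => ioS   [U ::= o]
ioS => ioCS   [S ::= C S]
ioCS => ioioCS   [C ::= i o C]
ioioCS => ioioioCS   [C ::= i o C]
ioioioCS => ioioioiS   [C ::= i]
ioioioiS => ioioioioo   [S ::= o o]

S=>CS=>iS=>iCS=>iUS=>ioS=>ioCS=>ioioCS=>ioioioCS=>ioioioiS=>ioioioioo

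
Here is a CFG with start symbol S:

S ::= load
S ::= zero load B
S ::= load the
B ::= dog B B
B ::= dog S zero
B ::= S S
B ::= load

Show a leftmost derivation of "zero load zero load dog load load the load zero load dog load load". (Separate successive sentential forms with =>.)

S => zero load B => zero load S S => zero load zero load B S => zero load zero load dog B B S => zero load zero load dog S S B S => zero load zero load dog load S B S => zero load zero load dog load load the B S => zero load zero load dog load load the load S => zero load zero load dog load load the load zero load B => zero load zero load dog load load the load zero load dog B B => zero load zero load dog load load the load zero load dog load B => zero load zero load dog load load the load zero load dog load load

S => zero load B   [S ::= zero load B]
zero load B => zero load S S   [B ::= S S]
zero load S S => zero load zero load B S   [S ::= zero load B]
zero load zero load B S => zero load zero load dog B B S   [B ::= dog B B]
zero load zero load dog B B S => zero load zero load dog S S B S   [B ::= S S]
zero load zero load dog S S B S => zero load zero load dog load S B S   [S ::= load]
zero load zero load dog load S B S => zero load zero load dog load load the B S   [S ::= load the]
zero load zero load dog load load the B S => zero load zero load dog load load the load S   [B ::= load]
zero load zero load dog load load the load S => zero load zero load dog load load the load zero load B   [S ::= zero load B]
zero load zero load dog load load the load zero load B => zero load zero load dog load load the load zero load dog B B   [B ::= dog B B]
zero load zero load dog load load the load zero load dog B B => zero load zero load dog load load the load zero load dog load B   [B ::= load]
zero load zero load dog load load the load zero load dog load B => zero load zero load dog load load the load zero load dog load load   [B ::= load]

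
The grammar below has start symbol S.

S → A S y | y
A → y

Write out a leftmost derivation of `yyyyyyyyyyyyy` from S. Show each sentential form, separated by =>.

S => ASy => ySy => yASyy => yySyy => yyASyyy => yyySyyy => yyyASyyyy => yyyySyyyy => yyyyASyyyyy => yyyyySyyyyy => yyyyyASyyyyyy => yyyyyySyyyyyy => yyyyyyyyyyyyy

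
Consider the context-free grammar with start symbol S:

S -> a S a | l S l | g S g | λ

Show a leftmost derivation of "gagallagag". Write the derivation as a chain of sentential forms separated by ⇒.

S ⇒ gSg   [S -> g S g]
gSg ⇒ gaSag   [S -> a S a]
gaSag ⇒ gagSgag   [S -> g S g]
gagSgag ⇒ gagaSagag   [S -> a S a]
gagaSagag ⇒ gagalSlagag   [S -> l S l]
gagalSlagag ⇒ gagallagag   [S -> λ]

S ⇒ gSg ⇒ gaSag ⇒ gagSgag ⇒ gagaSagag ⇒ gagalSlagag ⇒ gagallagag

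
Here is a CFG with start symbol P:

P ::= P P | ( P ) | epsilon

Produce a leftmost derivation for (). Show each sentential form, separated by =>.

P=>PP=>PPP=>PPPP=>PPPPP=>PPPPPP=>PPPPPPP=>(P)PPPPPP=>()PPPPPP=>()PPPPP=>()PPPP=>()PPP=>()PP=>()P=>()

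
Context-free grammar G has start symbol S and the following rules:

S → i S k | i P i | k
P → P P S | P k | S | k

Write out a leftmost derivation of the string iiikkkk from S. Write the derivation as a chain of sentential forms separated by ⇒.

S⇒iSk⇒iiSkk⇒iiiSkkk⇒iiikkkk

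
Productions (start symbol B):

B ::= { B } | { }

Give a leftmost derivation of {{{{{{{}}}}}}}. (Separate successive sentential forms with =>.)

B => {B}   [B ::= { B }]
{B} => {{B}}   [B ::= { B }]
{{B}} => {{{B}}}   [B ::= { B }]
{{{B}}} => {{{{B}}}}   [B ::= { B }]
{{{{B}}}} => {{{{{B}}}}}   [B ::= { B }]
{{{{{B}}}}} => {{{{{{B}}}}}}   [B ::= { B }]
{{{{{{B}}}}}} => {{{{{{{}}}}}}}   [B ::= { }]

B => {B} => {{B}} => {{{B}}} => {{{{B}}}} => {{{{{B}}}}} => {{{{{{B}}}}}} => {{{{{{{}}}}}}}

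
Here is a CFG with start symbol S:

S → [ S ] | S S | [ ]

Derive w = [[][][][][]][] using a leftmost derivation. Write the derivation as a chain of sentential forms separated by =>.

S => SS   [S → S S]
SS => [S]S   [S → [ S ]]
[S]S => [SS]S   [S → S S]
[SS]S => [SSS]S   [S → S S]
[SSS]S => [SSSS]S   [S → S S]
[SSSS]S => [[]SSS]S   [S → [ ]]
[[]SSS]S => [[]SSSS]S   [S → S S]
[[]SSSS]S => [[][]SSS]S   [S → [ ]]
[[][]SSS]S => [[][][]SS]S   [S → [ ]]
[[][][]SS]S => [[][][][]S]S   [S → [ ]]
[[][][][]S]S => [[][][][][]]S   [S → [ ]]
[[][][][][]]S => [[][][][][]][]   [S → [ ]]

S=>SS=>[S]S=>[SS]S=>[SSS]S=>[SSSS]S=>[[]SSS]S=>[[]SSSS]S=>[[][]SSS]S=>[[][][]SS]S=>[[][][][]S]S=>[[][][][][]]S=>[[][][][][]][]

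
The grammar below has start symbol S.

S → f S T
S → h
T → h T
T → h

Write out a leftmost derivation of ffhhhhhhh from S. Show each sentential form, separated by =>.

S => fST => ffSTT => ffhTT => ffhhTT => ffhhhTT => ffhhhhTT => ffhhhhhT => ffhhhhhhT => ffhhhhhhh

S => fST   [S → f S T]
fST => ffSTT   [S → f S T]
ffSTT => ffhTT   [S → h]
ffhTT => ffhhTT   [T → h T]
ffhhTT => ffhhhTT   [T → h T]
ffhhhTT => ffhhhhTT   [T → h T]
ffhhhhTT => ffhhhhhT   [T → h]
ffhhhhhT => ffhhhhhhT   [T → h T]
ffhhhhhhT => ffhhhhhhh   [T → h]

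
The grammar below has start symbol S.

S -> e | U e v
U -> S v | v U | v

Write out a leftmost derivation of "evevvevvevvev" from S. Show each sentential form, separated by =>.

S => Uev => Svev => Uevvev => Svevvev => Uevvevvev => Svevvevvev => Uevvevvevvev => Svevvevvevvev => evevvevvevvev

S => Uev   [S -> U e v]
Uev => Svev   [U -> S v]
Svev => Uevvev   [S -> U e v]
Uevvev => Svevvev   [U -> S v]
Svevvev => Uevvevvev   [S -> U e v]
Uevvevvev => Svevvevvev   [U -> S v]
Svevvevvev => Uevvevvevvev   [S -> U e v]
Uevvevvevvev => Svevvevvevvev   [U -> S v]
Svevvevvevvev => evevvevvevvev   [S -> e]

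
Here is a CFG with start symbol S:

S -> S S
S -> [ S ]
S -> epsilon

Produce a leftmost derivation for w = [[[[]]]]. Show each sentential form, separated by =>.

S => SS   [S -> S S]
SS => [S]S   [S -> [ S ]]
[S]S => [[S]]S   [S -> [ S ]]
[[S]]S => [[[S]]]S   [S -> [ S ]]
[[[S]]]S => [[[SS]]]S   [S -> S S]
[[[SS]]]S => [[[[S]S]]]S   [S -> [ S ]]
[[[[S]S]]]S => [[[[]S]]]S   [S -> epsilon]
[[[[]S]]]S => [[[[]]]]S   [S -> epsilon]
[[[[]]]]S => [[[[]]]]   [S -> epsilon]

S=>SS=>[S]S=>[[S]]S=>[[[S]]]S=>[[[SS]]]S=>[[[[S]S]]]S=>[[[[]S]]]S=>[[[[]]]]S=>[[[[]]]]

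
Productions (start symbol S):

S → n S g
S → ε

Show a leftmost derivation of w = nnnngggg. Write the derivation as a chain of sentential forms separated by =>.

S => nSg   [S → n S g]
nSg => nnSgg   [S → n S g]
nnSgg => nnnSggg   [S → n S g]
nnnSggg => nnnnSgggg   [S → n S g]
nnnnSgggg => nnnngggg   [S → ε]

S=>nSg=>nnSgg=>nnnSggg=>nnnnSgggg=>nnnngggg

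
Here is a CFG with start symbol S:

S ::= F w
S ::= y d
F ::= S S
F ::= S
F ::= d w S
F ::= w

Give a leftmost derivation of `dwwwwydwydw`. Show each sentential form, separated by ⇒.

S ⇒ Fw ⇒ SSw ⇒ FwSw ⇒ SSwSw ⇒ FwSwSw ⇒ dwSwSwSw ⇒ dwFwwSwSw ⇒ dwwwwSwSw ⇒ dwwwwydwSw ⇒ dwwwwydwydw

S ⇒ Fw   [S ::= F w]
Fw ⇒ SSw   [F ::= S S]
SSw ⇒ FwSw   [S ::= F w]
FwSw ⇒ SSwSw   [F ::= S S]
SSwSw ⇒ FwSwSw   [S ::= F w]
FwSwSw ⇒ dwSwSwSw   [F ::= d w S]
dwSwSwSw ⇒ dwFwwSwSw   [S ::= F w]
dwFwwSwSw ⇒ dwwwwSwSw   [F ::= w]
dwwwwSwSw ⇒ dwwwwydwSw   [S ::= y d]
dwwwwydwSw ⇒ dwwwwydwydw   [S ::= y d]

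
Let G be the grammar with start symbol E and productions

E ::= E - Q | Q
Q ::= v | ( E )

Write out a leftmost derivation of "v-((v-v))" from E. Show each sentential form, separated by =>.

E=>E-Q=>Q-Q=>v-Q=>v-(E)=>v-(Q)=>v-((E))=>v-((E-Q))=>v-((Q-Q))=>v-((v-Q))=>v-((v-v))

E => E-Q   [E ::= E - Q]
E-Q => Q-Q   [E ::= Q]
Q-Q => v-Q   [Q ::= v]
v-Q => v-(E)   [Q ::= ( E )]
v-(E) => v-(Q)   [E ::= Q]
v-(Q) => v-((E))   [Q ::= ( E )]
v-((E)) => v-((E-Q))   [E ::= E - Q]
v-((E-Q)) => v-((Q-Q))   [E ::= Q]
v-((Q-Q)) => v-((v-Q))   [Q ::= v]
v-((v-Q)) => v-((v-v))   [Q ::= v]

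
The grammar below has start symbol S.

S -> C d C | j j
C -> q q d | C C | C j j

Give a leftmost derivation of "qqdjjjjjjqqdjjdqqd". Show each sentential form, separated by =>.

S => CdC => CCdC => CjjCdC => CjjjjCdC => CjjjjjjCdC => qqdjjjjjjCdC => qqdjjjjjjCjjdC => qqdjjjjjjqqdjjdC => qqdjjjjjjqqdjjdqqd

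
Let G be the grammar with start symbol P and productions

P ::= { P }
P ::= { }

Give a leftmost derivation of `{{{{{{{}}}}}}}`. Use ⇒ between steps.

P ⇒ {P} ⇒ {{P}} ⇒ {{{P}}} ⇒ {{{{P}}}} ⇒ {{{{{P}}}}} ⇒ {{{{{{P}}}}}} ⇒ {{{{{{{}}}}}}}

P ⇒ {P}   [P ::= { P }]
{P} ⇒ {{P}}   [P ::= { P }]
{{P}} ⇒ {{{P}}}   [P ::= { P }]
{{{P}}} ⇒ {{{{P}}}}   [P ::= { P }]
{{{{P}}}} ⇒ {{{{{P}}}}}   [P ::= { P }]
{{{{{P}}}}} ⇒ {{{{{{P}}}}}}   [P ::= { P }]
{{{{{{P}}}}}} ⇒ {{{{{{{}}}}}}}   [P ::= { }]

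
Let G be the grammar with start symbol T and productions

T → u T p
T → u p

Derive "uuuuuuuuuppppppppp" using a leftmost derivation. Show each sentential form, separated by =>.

T=>uTp=>uuTpp=>uuuTppp=>uuuuTpppp=>uuuuuTppppp=>uuuuuuTpppppp=>uuuuuuuTppppppp=>uuuuuuuuTpppppppp=>uuuuuuuuuppppppppp

T => uTp   [T → u T p]
uTp => uuTpp   [T → u T p]
uuTpp => uuuTppp   [T → u T p]
uuuTppp => uuuuTpppp   [T → u T p]
uuuuTpppp => uuuuuTppppp   [T → u T p]
uuuuuTppppp => uuuuuuTpppppp   [T → u T p]
uuuuuuTpppppp => uuuuuuuTppppppp   [T → u T p]
uuuuuuuTppppppp => uuuuuuuuTpppppppp   [T → u T p]
uuuuuuuuTpppppppp => uuuuuuuuuppppppppp   [T → u p]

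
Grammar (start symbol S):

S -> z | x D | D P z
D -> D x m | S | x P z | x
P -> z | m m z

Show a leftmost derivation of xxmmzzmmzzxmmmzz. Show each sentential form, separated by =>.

S=>xD=>xS=>xDPz=>xDxmPz=>xSxmPz=>xDPzxmPz=>xxPzPzxmPz=>xxmmzzPzxmPz=>xxmmzzmmzzxmPz=>xxmmzzmmzzxmmmzz

S => xD   [S -> x D]
xD => xS   [D -> S]
xS => xDPz   [S -> D P z]
xDPz => xDxmPz   [D -> D x m]
xDxmPz => xSxmPz   [D -> S]
xSxmPz => xDPzxmPz   [S -> D P z]
xDPzxmPz => xxPzPzxmPz   [D -> x P z]
xxPzPzxmPz => xxmmzzPzxmPz   [P -> m m z]
xxmmzzPzxmPz => xxmmzzmmzzxmPz   [P -> m m z]
xxmmzzmmzzxmPz => xxmmzzmmzzxmmmzz   [P -> m m z]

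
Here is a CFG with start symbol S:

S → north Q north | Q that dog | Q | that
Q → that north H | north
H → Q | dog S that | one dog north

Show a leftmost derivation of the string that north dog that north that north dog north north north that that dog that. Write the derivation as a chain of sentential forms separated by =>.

S => Q => that north H => that north dog S that => that north dog Q that dog that => that north dog that north H that dog that => that north dog that north Q that dog that => that north dog that north that north H that dog that => that north dog that north that north dog S that that dog that => that north dog that north that north dog north Q north that that dog that => that north dog that north that north dog north north north that that dog that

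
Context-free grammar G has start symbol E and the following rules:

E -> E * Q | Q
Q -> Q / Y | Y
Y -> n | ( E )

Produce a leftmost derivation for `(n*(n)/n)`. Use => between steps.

E => Q => Y => (E) => (E*Q) => (Q*Q) => (Y*Q) => (n*Q) => (n*Q/Y) => (n*Y/Y) => (n*(E)/Y) => (n*(Q)/Y) => (n*(Y)/Y) => (n*(n)/Y) => (n*(n)/n)

E => Q   [E -> Q]
Q => Y   [Q -> Y]
Y => (E)   [Y -> ( E )]
(E) => (E*Q)   [E -> E * Q]
(E*Q) => (Q*Q)   [E -> Q]
(Q*Q) => (Y*Q)   [Q -> Y]
(Y*Q) => (n*Q)   [Y -> n]
(n*Q) => (n*Q/Y)   [Q -> Q / Y]
(n*Q/Y) => (n*Y/Y)   [Q -> Y]
(n*Y/Y) => (n*(E)/Y)   [Y -> ( E )]
(n*(E)/Y) => (n*(Q)/Y)   [E -> Q]
(n*(Q)/Y) => (n*(Y)/Y)   [Q -> Y]
(n*(Y)/Y) => (n*(n)/Y)   [Y -> n]
(n*(n)/Y) => (n*(n)/n)   [Y -> n]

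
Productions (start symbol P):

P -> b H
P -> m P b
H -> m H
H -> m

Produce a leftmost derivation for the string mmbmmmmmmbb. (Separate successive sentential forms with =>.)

P => mPb   [P -> m P b]
mPb => mmPbb   [P -> m P b]
mmPbb => mmbHbb   [P -> b H]
mmbHbb => mmbmHbb   [H -> m H]
mmbmHbb => mmbmmHbb   [H -> m H]
mmbmmHbb => mmbmmmHbb   [H -> m H]
mmbmmmHbb => mmbmmmmHbb   [H -> m H]
mmbmmmmHbb => mmbmmmmmHbb   [H -> m H]
mmbmmmmmHbb => mmbmmmmmmbb   [H -> m]

P => mPb => mmPbb => mmbHbb => mmbmHbb => mmbmmHbb => mmbmmmHbb => mmbmmmmHbb => mmbmmmmmHbb => mmbmmmmmmbb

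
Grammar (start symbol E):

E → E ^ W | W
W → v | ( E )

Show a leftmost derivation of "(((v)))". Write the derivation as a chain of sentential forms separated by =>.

E => W => (E) => (W) => ((E)) => ((W)) => (((E))) => (((W))) => (((v)))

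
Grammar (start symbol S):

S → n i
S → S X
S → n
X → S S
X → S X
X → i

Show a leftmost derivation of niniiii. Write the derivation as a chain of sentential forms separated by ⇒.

S⇒SX⇒SXX⇒SXXX⇒niXXX⇒niSXXX⇒niniXXX⇒niniiXX⇒niniiiX⇒niniiii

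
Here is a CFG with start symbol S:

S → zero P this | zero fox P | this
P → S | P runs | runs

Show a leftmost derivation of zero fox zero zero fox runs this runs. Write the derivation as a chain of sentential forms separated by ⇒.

S ⇒ zero fox P ⇒ zero fox P runs ⇒ zero fox S runs ⇒ zero fox zero P this runs ⇒ zero fox zero S this runs ⇒ zero fox zero zero fox P this runs ⇒ zero fox zero zero fox runs this runs

S ⇒ zero fox P   [S → zero fox P]
zero fox P ⇒ zero fox P runs   [P → P runs]
zero fox P runs ⇒ zero fox S runs   [P → S]
zero fox S runs ⇒ zero fox zero P this runs   [S → zero P this]
zero fox zero P this runs ⇒ zero fox zero S this runs   [P → S]
zero fox zero S this runs ⇒ zero fox zero zero fox P this runs   [S → zero fox P]
zero fox zero zero fox P this runs ⇒ zero fox zero zero fox runs this runs   [P → runs]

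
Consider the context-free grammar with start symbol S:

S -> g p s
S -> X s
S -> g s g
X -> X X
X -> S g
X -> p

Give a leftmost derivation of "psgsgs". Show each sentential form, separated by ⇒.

S ⇒ Xs   [S -> X s]
Xs ⇒ Sgs   [X -> S g]
Sgs ⇒ Xsgs   [S -> X s]
Xsgs ⇒ Sgsgs   [X -> S g]
Sgsgs ⇒ Xsgsgs   [S -> X s]
Xsgsgs ⇒ psgsgs   [X -> p]

S ⇒ Xs ⇒ Sgs ⇒ Xsgs ⇒ Sgsgs ⇒ Xsgsgs ⇒ psgsgs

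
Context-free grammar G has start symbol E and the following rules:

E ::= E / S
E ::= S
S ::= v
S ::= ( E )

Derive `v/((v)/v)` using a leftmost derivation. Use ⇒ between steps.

E ⇒ E/S   [E ::= E / S]
E/S ⇒ S/S   [E ::= S]
S/S ⇒ v/S   [S ::= v]
v/S ⇒ v/(E)   [S ::= ( E )]
v/(E) ⇒ v/(E/S)   [E ::= E / S]
v/(E/S) ⇒ v/(S/S)   [E ::= S]
v/(S/S) ⇒ v/((E)/S)   [S ::= ( E )]
v/((E)/S) ⇒ v/((S)/S)   [E ::= S]
v/((S)/S) ⇒ v/((v)/S)   [S ::= v]
v/((v)/S) ⇒ v/((v)/v)   [S ::= v]

E ⇒ E/S ⇒ S/S ⇒ v/S ⇒ v/(E) ⇒ v/(E/S) ⇒ v/(S/S) ⇒ v/((E)/S) ⇒ v/((S)/S) ⇒ v/((v)/S) ⇒ v/((v)/v)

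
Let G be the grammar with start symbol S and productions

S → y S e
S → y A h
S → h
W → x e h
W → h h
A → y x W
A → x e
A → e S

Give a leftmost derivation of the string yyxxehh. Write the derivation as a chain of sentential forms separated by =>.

S => yAh => yyxWh => yyxxehh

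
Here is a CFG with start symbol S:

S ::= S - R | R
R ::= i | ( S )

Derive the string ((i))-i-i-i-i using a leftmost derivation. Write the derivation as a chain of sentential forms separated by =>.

S=>S-R=>S-R-R=>S-R-R-R=>S-R-R-R-R=>R-R-R-R-R=>(S)-R-R-R-R=>(R)-R-R-R-R=>((S))-R-R-R-R=>((R))-R-R-R-R=>((i))-R-R-R-R=>((i))-i-R-R-R=>((i))-i-i-R-R=>((i))-i-i-i-R=>((i))-i-i-i-i

S => S-R   [S ::= S - R]
S-R => S-R-R   [S ::= S - R]
S-R-R => S-R-R-R   [S ::= S - R]
S-R-R-R => S-R-R-R-R   [S ::= S - R]
S-R-R-R-R => R-R-R-R-R   [S ::= R]
R-R-R-R-R => (S)-R-R-R-R   [R ::= ( S )]
(S)-R-R-R-R => (R)-R-R-R-R   [S ::= R]
(R)-R-R-R-R => ((S))-R-R-R-R   [R ::= ( S )]
((S))-R-R-R-R => ((R))-R-R-R-R   [S ::= R]
((R))-R-R-R-R => ((i))-R-R-R-R   [R ::= i]
((i))-R-R-R-R => ((i))-i-R-R-R   [R ::= i]
((i))-i-R-R-R => ((i))-i-i-R-R   [R ::= i]
((i))-i-i-R-R => ((i))-i-i-i-R   [R ::= i]
((i))-i-i-i-R => ((i))-i-i-i-i   [R ::= i]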